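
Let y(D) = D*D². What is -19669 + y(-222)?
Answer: -10960717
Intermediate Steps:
y(D) = D³
-19669 + y(-222) = -19669 + (-222)³ = -19669 - 10941048 = -10960717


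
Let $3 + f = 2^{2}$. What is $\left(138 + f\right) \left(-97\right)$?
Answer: $-13483$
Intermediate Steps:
$f = 1$ ($f = -3 + 2^{2} = -3 + 4 = 1$)
$\left(138 + f\right) \left(-97\right) = \left(138 + 1\right) \left(-97\right) = 139 \left(-97\right) = -13483$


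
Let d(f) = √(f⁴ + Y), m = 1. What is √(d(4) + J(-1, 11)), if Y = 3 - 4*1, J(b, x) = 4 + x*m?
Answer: √(15 + √255) ≈ 5.5650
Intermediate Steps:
J(b, x) = 4 + x (J(b, x) = 4 + x*1 = 4 + x)
Y = -1 (Y = 3 - 4 = -1)
d(f) = √(-1 + f⁴) (d(f) = √(f⁴ - 1) = √(-1 + f⁴))
√(d(4) + J(-1, 11)) = √(√(-1 + 4⁴) + (4 + 11)) = √(√(-1 + 256) + 15) = √(√255 + 15) = √(15 + √255)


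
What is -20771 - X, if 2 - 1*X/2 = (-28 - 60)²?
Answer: -5287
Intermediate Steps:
X = -15484 (X = 4 - 2*(-28 - 60)² = 4 - 2*(-88)² = 4 - 2*7744 = 4 - 15488 = -15484)
-20771 - X = -20771 - 1*(-15484) = -20771 + 15484 = -5287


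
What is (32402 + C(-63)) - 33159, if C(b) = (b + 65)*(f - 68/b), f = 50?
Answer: -41255/63 ≈ -654.84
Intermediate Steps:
C(b) = (50 - 68/b)*(65 + b) (C(b) = (b + 65)*(50 - 68/b) = (65 + b)*(50 - 68/b) = (50 - 68/b)*(65 + b))
(32402 + C(-63)) - 33159 = (32402 + (3182 - 4420/(-63) + 50*(-63))) - 33159 = (32402 + (3182 - 4420*(-1/63) - 3150)) - 33159 = (32402 + (3182 + 4420/63 - 3150)) - 33159 = (32402 + 6436/63) - 33159 = 2047762/63 - 33159 = -41255/63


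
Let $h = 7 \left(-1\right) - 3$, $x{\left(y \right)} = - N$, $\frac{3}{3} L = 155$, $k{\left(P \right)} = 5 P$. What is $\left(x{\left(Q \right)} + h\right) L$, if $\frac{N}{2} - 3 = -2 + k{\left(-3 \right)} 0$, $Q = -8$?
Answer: $-1860$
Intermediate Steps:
$L = 155$
$N = 2$ ($N = 6 + 2 \left(-2 + 5 \left(-3\right) 0\right) = 6 + 2 \left(-2 - 0\right) = 6 + 2 \left(-2 + 0\right) = 6 + 2 \left(-2\right) = 6 - 4 = 2$)
$x{\left(y \right)} = -2$ ($x{\left(y \right)} = \left(-1\right) 2 = -2$)
$h = -10$ ($h = -7 - 3 = -10$)
$\left(x{\left(Q \right)} + h\right) L = \left(-2 - 10\right) 155 = \left(-12\right) 155 = -1860$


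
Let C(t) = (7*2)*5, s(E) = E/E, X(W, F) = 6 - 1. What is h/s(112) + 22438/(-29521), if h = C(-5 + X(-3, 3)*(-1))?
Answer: 2044032/29521 ≈ 69.240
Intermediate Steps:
X(W, F) = 5
s(E) = 1
C(t) = 70 (C(t) = 14*5 = 70)
h = 70
h/s(112) + 22438/(-29521) = 70/1 + 22438/(-29521) = 70*1 + 22438*(-1/29521) = 70 - 22438/29521 = 2044032/29521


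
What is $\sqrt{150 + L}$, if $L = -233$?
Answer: $i \sqrt{83} \approx 9.1104 i$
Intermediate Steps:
$\sqrt{150 + L} = \sqrt{150 - 233} = \sqrt{-83} = i \sqrt{83}$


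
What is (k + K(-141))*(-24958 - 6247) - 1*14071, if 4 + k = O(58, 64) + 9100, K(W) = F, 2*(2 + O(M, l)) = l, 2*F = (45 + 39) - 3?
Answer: -572109407/2 ≈ -2.8605e+8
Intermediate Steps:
F = 81/2 (F = ((45 + 39) - 3)/2 = (84 - 3)/2 = (½)*81 = 81/2 ≈ 40.500)
O(M, l) = -2 + l/2
K(W) = 81/2
k = 9126 (k = -4 + ((-2 + (½)*64) + 9100) = -4 + ((-2 + 32) + 9100) = -4 + (30 + 9100) = -4 + 9130 = 9126)
(k + K(-141))*(-24958 - 6247) - 1*14071 = (9126 + 81/2)*(-24958 - 6247) - 1*14071 = (18333/2)*(-31205) - 14071 = -572081265/2 - 14071 = -572109407/2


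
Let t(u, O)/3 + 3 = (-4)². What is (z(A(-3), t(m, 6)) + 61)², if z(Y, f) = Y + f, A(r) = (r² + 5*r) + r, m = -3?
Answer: 8281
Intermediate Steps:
t(u, O) = 39 (t(u, O) = -9 + 3*(-4)² = -9 + 3*16 = -9 + 48 = 39)
A(r) = r² + 6*r
(z(A(-3), t(m, 6)) + 61)² = ((-3*(6 - 3) + 39) + 61)² = ((-3*3 + 39) + 61)² = ((-9 + 39) + 61)² = (30 + 61)² = 91² = 8281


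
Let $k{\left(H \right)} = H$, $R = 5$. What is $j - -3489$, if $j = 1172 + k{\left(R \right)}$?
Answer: $4666$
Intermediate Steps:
$j = 1177$ ($j = 1172 + 5 = 1177$)
$j - -3489 = 1177 - -3489 = 1177 + 3489 = 4666$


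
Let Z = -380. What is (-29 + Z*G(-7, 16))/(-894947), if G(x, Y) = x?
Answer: -2631/894947 ≈ -0.0029398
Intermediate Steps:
(-29 + Z*G(-7, 16))/(-894947) = (-29 - 380*(-7))/(-894947) = (-29 + 2660)*(-1/894947) = 2631*(-1/894947) = -2631/894947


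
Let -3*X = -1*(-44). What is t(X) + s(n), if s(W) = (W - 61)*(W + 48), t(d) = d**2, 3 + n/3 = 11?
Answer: -22040/9 ≈ -2448.9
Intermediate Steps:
n = 24 (n = -9 + 3*11 = -9 + 33 = 24)
X = -44/3 (X = -(-1)*(-44)/3 = -1/3*44 = -44/3 ≈ -14.667)
s(W) = (-61 + W)*(48 + W)
t(X) + s(n) = (-44/3)**2 + (-2928 + 24**2 - 13*24) = 1936/9 + (-2928 + 576 - 312) = 1936/9 - 2664 = -22040/9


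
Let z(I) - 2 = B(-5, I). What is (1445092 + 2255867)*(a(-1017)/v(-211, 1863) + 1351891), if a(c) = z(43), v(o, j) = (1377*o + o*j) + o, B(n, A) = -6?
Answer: 3421507033146242955/683851 ≈ 5.0033e+12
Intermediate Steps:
z(I) = -4 (z(I) = 2 - 6 = -4)
v(o, j) = 1378*o + j*o (v(o, j) = (1377*o + j*o) + o = 1378*o + j*o)
a(c) = -4
(1445092 + 2255867)*(a(-1017)/v(-211, 1863) + 1351891) = (1445092 + 2255867)*(-4*(-1/(211*(1378 + 1863))) + 1351891) = 3700959*(-4/((-211*3241)) + 1351891) = 3700959*(-4/(-683851) + 1351891) = 3700959*(-4*(-1/683851) + 1351891) = 3700959*(4/683851 + 1351891) = 3700959*(924492012245/683851) = 3421507033146242955/683851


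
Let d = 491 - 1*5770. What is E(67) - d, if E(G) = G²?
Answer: 9768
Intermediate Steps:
d = -5279 (d = 491 - 5770 = -5279)
E(67) - d = 67² - 1*(-5279) = 4489 + 5279 = 9768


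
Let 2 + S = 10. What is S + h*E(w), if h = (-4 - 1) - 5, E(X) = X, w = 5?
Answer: -42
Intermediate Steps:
S = 8 (S = -2 + 10 = 8)
h = -10 (h = -5 - 5 = -10)
S + h*E(w) = 8 - 10*5 = 8 - 50 = -42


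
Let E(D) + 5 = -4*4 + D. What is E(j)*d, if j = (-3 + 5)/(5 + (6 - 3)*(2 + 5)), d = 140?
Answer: -38080/13 ≈ -2929.2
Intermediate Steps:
j = 1/13 (j = 2/(5 + 3*7) = 2/(5 + 21) = 2/26 = 2*(1/26) = 1/13 ≈ 0.076923)
E(D) = -21 + D (E(D) = -5 + (-4*4 + D) = -5 + (-16 + D) = -21 + D)
E(j)*d = (-21 + 1/13)*140 = -272/13*140 = -38080/13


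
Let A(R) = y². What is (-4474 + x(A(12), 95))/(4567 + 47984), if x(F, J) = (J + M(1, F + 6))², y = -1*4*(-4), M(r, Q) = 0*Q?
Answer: 1517/17517 ≈ 0.086602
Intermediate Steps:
M(r, Q) = 0
y = 16 (y = -4*(-4) = 16)
A(R) = 256 (A(R) = 16² = 256)
x(F, J) = J² (x(F, J) = (J + 0)² = J²)
(-4474 + x(A(12), 95))/(4567 + 47984) = (-4474 + 95²)/(4567 + 47984) = (-4474 + 9025)/52551 = 4551*(1/52551) = 1517/17517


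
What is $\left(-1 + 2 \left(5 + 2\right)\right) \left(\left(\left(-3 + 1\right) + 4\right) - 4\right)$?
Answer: $-26$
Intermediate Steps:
$\left(-1 + 2 \left(5 + 2\right)\right) \left(\left(\left(-3 + 1\right) + 4\right) - 4\right) = \left(-1 + 2 \cdot 7\right) \left(\left(-2 + 4\right) - 4\right) = \left(-1 + 14\right) \left(2 - 4\right) = 13 \left(-2\right) = -26$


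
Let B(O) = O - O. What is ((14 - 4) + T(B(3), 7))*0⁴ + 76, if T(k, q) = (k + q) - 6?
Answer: 76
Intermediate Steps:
B(O) = 0
T(k, q) = -6 + k + q
((14 - 4) + T(B(3), 7))*0⁴ + 76 = ((14 - 4) + (-6 + 0 + 7))*0⁴ + 76 = (10 + 1)*0 + 76 = 11*0 + 76 = 0 + 76 = 76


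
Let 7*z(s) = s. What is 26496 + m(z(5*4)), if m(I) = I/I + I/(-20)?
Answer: 185478/7 ≈ 26497.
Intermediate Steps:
z(s) = s/7
m(I) = 1 - I/20 (m(I) = 1 + I*(-1/20) = 1 - I/20)
26496 + m(z(5*4)) = 26496 + (1 - 5*4/140) = 26496 + (1 - 20/140) = 26496 + (1 - 1/20*20/7) = 26496 + (1 - ⅐) = 26496 + 6/7 = 185478/7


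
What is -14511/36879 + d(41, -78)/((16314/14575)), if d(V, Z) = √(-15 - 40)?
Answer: -4837/12293 + 14575*I*√55/16314 ≈ -0.39348 + 6.6257*I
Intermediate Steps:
d(V, Z) = I*√55 (d(V, Z) = √(-55) = I*√55)
-14511/36879 + d(41, -78)/((16314/14575)) = -14511/36879 + (I*√55)/((16314/14575)) = -14511*1/36879 + (I*√55)/((16314*(1/14575))) = -4837/12293 + (I*√55)/(16314/14575) = -4837/12293 + (I*√55)*(14575/16314) = -4837/12293 + 14575*I*√55/16314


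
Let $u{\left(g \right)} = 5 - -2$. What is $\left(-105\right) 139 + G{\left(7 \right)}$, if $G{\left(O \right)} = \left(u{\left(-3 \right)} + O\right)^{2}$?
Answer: $-14399$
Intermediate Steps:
$u{\left(g \right)} = 7$ ($u{\left(g \right)} = 5 + 2 = 7$)
$G{\left(O \right)} = \left(7 + O\right)^{2}$
$\left(-105\right) 139 + G{\left(7 \right)} = \left(-105\right) 139 + \left(7 + 7\right)^{2} = -14595 + 14^{2} = -14595 + 196 = -14399$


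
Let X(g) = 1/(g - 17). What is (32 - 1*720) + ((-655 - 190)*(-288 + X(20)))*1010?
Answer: 736525286/3 ≈ 2.4551e+8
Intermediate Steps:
X(g) = 1/(-17 + g)
(32 - 1*720) + ((-655 - 190)*(-288 + X(20)))*1010 = (32 - 1*720) + ((-655 - 190)*(-288 + 1/(-17 + 20)))*1010 = (32 - 720) - 845*(-288 + 1/3)*1010 = -688 - 845*(-288 + ⅓)*1010 = -688 - 845*(-863/3)*1010 = -688 + (729235/3)*1010 = -688 + 736527350/3 = 736525286/3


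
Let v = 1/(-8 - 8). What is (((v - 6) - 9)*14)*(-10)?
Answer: 8435/4 ≈ 2108.8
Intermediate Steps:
v = -1/16 (v = 1/(-16) = -1/16 ≈ -0.062500)
(((v - 6) - 9)*14)*(-10) = (((-1/16 - 6) - 9)*14)*(-10) = ((-97/16 - 9)*14)*(-10) = -241/16*14*(-10) = -1687/8*(-10) = 8435/4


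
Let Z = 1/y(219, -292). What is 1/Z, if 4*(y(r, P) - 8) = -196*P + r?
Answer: 57483/4 ≈ 14371.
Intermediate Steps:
y(r, P) = 8 - 49*P + r/4 (y(r, P) = 8 + (-196*P + r)/4 = 8 + (r - 196*P)/4 = 8 + (-49*P + r/4) = 8 - 49*P + r/4)
Z = 4/57483 (Z = 1/(8 - 49*(-292) + (¼)*219) = 1/(8 + 14308 + 219/4) = 1/(57483/4) = 4/57483 ≈ 6.9586e-5)
1/Z = 1/(4/57483) = 57483/4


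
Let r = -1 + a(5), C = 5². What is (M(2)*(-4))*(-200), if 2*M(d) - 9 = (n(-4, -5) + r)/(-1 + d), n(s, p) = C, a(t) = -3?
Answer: 12000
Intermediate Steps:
C = 25
n(s, p) = 25
r = -4 (r = -1 - 3 = -4)
M(d) = 9/2 + 21/(2*(-1 + d)) (M(d) = 9/2 + ((25 - 4)/(-1 + d))/2 = 9/2 + (21/(-1 + d))/2 = 9/2 + 21/(2*(-1 + d)))
(M(2)*(-4))*(-200) = ((3*(4 + 3*2)/(2*(-1 + 2)))*(-4))*(-200) = (((3/2)*(4 + 6)/1)*(-4))*(-200) = (((3/2)*1*10)*(-4))*(-200) = (15*(-4))*(-200) = -60*(-200) = 12000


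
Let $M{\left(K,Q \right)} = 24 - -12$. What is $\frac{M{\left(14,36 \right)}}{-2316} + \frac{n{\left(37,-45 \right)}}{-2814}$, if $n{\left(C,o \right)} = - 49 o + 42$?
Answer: $- \frac{21053}{25862} \approx -0.81405$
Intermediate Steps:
$M{\left(K,Q \right)} = 36$ ($M{\left(K,Q \right)} = 24 + 12 = 36$)
$n{\left(C,o \right)} = 42 - 49 o$
$\frac{M{\left(14,36 \right)}}{-2316} + \frac{n{\left(37,-45 \right)}}{-2814} = \frac{36}{-2316} + \frac{42 - -2205}{-2814} = 36 \left(- \frac{1}{2316}\right) + \left(42 + 2205\right) \left(- \frac{1}{2814}\right) = - \frac{3}{193} + 2247 \left(- \frac{1}{2814}\right) = - \frac{3}{193} - \frac{107}{134} = - \frac{21053}{25862}$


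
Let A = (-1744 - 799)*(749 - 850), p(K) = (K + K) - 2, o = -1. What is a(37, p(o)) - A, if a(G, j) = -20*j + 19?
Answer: -256744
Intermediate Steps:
p(K) = -2 + 2*K (p(K) = 2*K - 2 = -2 + 2*K)
a(G, j) = 19 - 20*j
A = 256843 (A = -2543*(-101) = 256843)
a(37, p(o)) - A = (19 - 20*(-2 + 2*(-1))) - 1*256843 = (19 - 20*(-2 - 2)) - 256843 = (19 - 20*(-4)) - 256843 = (19 + 80) - 256843 = 99 - 256843 = -256744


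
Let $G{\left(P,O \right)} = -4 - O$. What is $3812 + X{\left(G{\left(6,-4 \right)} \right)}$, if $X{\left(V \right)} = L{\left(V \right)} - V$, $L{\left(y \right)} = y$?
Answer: $3812$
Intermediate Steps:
$X{\left(V \right)} = 0$ ($X{\left(V \right)} = V - V = 0$)
$3812 + X{\left(G{\left(6,-4 \right)} \right)} = 3812 + 0 = 3812$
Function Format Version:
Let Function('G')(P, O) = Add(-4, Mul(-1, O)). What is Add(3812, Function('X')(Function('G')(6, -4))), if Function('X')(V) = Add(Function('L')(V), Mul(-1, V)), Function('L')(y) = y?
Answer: 3812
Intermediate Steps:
Function('X')(V) = 0 (Function('X')(V) = Add(V, Mul(-1, V)) = 0)
Add(3812, Function('X')(Function('G')(6, -4))) = Add(3812, 0) = 3812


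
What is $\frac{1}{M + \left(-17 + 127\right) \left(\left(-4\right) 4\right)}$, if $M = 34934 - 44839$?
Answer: $- \frac{1}{11665} \approx -8.5726 \cdot 10^{-5}$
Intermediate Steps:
$M = -9905$
$\frac{1}{M + \left(-17 + 127\right) \left(\left(-4\right) 4\right)} = \frac{1}{-9905 + \left(-17 + 127\right) \left(\left(-4\right) 4\right)} = \frac{1}{-9905 + 110 \left(-16\right)} = \frac{1}{-9905 - 1760} = \frac{1}{-11665} = - \frac{1}{11665}$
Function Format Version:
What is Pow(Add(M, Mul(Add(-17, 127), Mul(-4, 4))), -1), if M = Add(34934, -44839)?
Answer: Rational(-1, 11665) ≈ -8.5726e-5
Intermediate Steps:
M = -9905
Pow(Add(M, Mul(Add(-17, 127), Mul(-4, 4))), -1) = Pow(Add(-9905, Mul(Add(-17, 127), Mul(-4, 4))), -1) = Pow(Add(-9905, Mul(110, -16)), -1) = Pow(Add(-9905, -1760), -1) = Pow(-11665, -1) = Rational(-1, 11665)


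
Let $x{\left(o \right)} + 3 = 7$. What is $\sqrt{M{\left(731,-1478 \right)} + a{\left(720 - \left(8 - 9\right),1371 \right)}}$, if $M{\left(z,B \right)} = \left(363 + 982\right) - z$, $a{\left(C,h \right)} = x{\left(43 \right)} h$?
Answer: $\sqrt{6098} \approx 78.09$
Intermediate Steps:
$x{\left(o \right)} = 4$ ($x{\left(o \right)} = -3 + 7 = 4$)
$a{\left(C,h \right)} = 4 h$
$M{\left(z,B \right)} = 1345 - z$
$\sqrt{M{\left(731,-1478 \right)} + a{\left(720 - \left(8 - 9\right),1371 \right)}} = \sqrt{\left(1345 - 731\right) + 4 \cdot 1371} = \sqrt{\left(1345 - 731\right) + 5484} = \sqrt{614 + 5484} = \sqrt{6098}$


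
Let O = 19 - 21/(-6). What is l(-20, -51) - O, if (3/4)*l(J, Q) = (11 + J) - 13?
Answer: -311/6 ≈ -51.833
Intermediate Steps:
l(J, Q) = -8/3 + 4*J/3 (l(J, Q) = 4*((11 + J) - 13)/3 = 4*(-2 + J)/3 = -8/3 + 4*J/3)
O = 45/2 (O = 19 - 21*(-⅙) = 19 + 7/2 = 45/2 ≈ 22.500)
l(-20, -51) - O = (-8/3 + (4/3)*(-20)) - 1*45/2 = (-8/3 - 80/3) - 45/2 = -88/3 - 45/2 = -311/6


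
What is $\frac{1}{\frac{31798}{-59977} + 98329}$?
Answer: $\frac{59977}{5897446635} \approx 1.017 \cdot 10^{-5}$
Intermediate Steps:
$\frac{1}{\frac{31798}{-59977} + 98329} = \frac{1}{31798 \left(- \frac{1}{59977}\right) + 98329} = \frac{1}{- \frac{31798}{59977} + 98329} = \frac{1}{\frac{5897446635}{59977}} = \frac{59977}{5897446635}$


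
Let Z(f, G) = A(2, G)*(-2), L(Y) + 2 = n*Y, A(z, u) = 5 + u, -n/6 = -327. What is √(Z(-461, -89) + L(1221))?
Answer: 2*√598942 ≈ 1547.8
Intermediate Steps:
n = 1962 (n = -6*(-327) = 1962)
L(Y) = -2 + 1962*Y
Z(f, G) = -10 - 2*G (Z(f, G) = (5 + G)*(-2) = -10 - 2*G)
√(Z(-461, -89) + L(1221)) = √((-10 - 2*(-89)) + (-2 + 1962*1221)) = √((-10 + 178) + (-2 + 2395602)) = √(168 + 2395600) = √2395768 = 2*√598942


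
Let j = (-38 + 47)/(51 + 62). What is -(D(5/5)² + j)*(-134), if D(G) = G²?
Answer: 16348/113 ≈ 144.67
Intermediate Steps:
j = 9/113 ≈ 0.079646
-(D(5/5)² + j)*(-134) = -(((5/5)²)² + 9/113)*(-134) = -(((5*(⅕))²)² + 9/113)*(-134) = -((1²)² + 9/113)*(-134) = -(1² + 9/113)*(-134) = -(1 + 9/113)*(-134) = -122*(-134)/113 = -1*(-16348/113) = 16348/113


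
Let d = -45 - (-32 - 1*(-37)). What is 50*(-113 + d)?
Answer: -8150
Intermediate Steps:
d = -50 (d = -45 - (-32 + 37) = -45 - 1*5 = -45 - 5 = -50)
50*(-113 + d) = 50*(-113 - 50) = 50*(-163) = -8150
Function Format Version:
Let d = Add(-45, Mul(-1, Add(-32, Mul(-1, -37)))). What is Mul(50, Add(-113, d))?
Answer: -8150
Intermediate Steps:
d = -50 (d = Add(-45, Mul(-1, Add(-32, 37))) = Add(-45, Mul(-1, 5)) = Add(-45, -5) = -50)
Mul(50, Add(-113, d)) = Mul(50, Add(-113, -50)) = Mul(50, -163) = -8150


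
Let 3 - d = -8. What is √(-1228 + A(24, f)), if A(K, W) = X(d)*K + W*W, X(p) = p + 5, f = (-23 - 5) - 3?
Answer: 3*√13 ≈ 10.817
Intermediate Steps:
d = 11 (d = 3 - 1*(-8) = 3 + 8 = 11)
f = -31 (f = -28 - 3 = -31)
X(p) = 5 + p
A(K, W) = W² + 16*K (A(K, W) = (5 + 11)*K + W*W = 16*K + W² = W² + 16*K)
√(-1228 + A(24, f)) = √(-1228 + ((-31)² + 16*24)) = √(-1228 + (961 + 384)) = √(-1228 + 1345) = √117 = 3*√13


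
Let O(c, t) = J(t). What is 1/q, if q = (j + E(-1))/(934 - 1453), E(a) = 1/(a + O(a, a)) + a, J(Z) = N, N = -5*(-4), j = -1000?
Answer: 9861/19018 ≈ 0.51851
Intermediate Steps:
N = 20
J(Z) = 20
O(c, t) = 20
E(a) = a + 1/(20 + a) (E(a) = 1/(a + 20) + a = 1/(20 + a) + a = a + 1/(20 + a))
q = 19018/9861 (q = (-1000 + (1 + (-1)² + 20*(-1))/(20 - 1))/(934 - 1453) = (-1000 + (1 + 1 - 20)/19)/(-519) = (-1000 + (1/19)*(-18))*(-1/519) = (-1000 - 18/19)*(-1/519) = -19018/19*(-1/519) = 19018/9861 ≈ 1.9286)
1/q = 1/(19018/9861) = 9861/19018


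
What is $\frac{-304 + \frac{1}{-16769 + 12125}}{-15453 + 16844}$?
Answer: $- \frac{1411777}{6459804} \approx -0.21855$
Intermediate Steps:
$\frac{-304 + \frac{1}{-16769 + 12125}}{-15453 + 16844} = \frac{-304 + \frac{1}{-4644}}{1391} = \left(-304 - \frac{1}{4644}\right) \frac{1}{1391} = \left(- \frac{1411777}{4644}\right) \frac{1}{1391} = - \frac{1411777}{6459804}$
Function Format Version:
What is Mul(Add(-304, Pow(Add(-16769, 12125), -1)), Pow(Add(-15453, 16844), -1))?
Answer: Rational(-1411777, 6459804) ≈ -0.21855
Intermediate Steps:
Mul(Add(-304, Pow(Add(-16769, 12125), -1)), Pow(Add(-15453, 16844), -1)) = Mul(Add(-304, Pow(-4644, -1)), Pow(1391, -1)) = Mul(Add(-304, Rational(-1, 4644)), Rational(1, 1391)) = Mul(Rational(-1411777, 4644), Rational(1, 1391)) = Rational(-1411777, 6459804)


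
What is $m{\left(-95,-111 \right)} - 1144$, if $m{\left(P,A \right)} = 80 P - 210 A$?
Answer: $14566$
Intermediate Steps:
$m{\left(P,A \right)} = - 210 A + 80 P$
$m{\left(-95,-111 \right)} - 1144 = \left(\left(-210\right) \left(-111\right) + 80 \left(-95\right)\right) - 1144 = \left(23310 - 7600\right) - 1144 = 15710 - 1144 = 14566$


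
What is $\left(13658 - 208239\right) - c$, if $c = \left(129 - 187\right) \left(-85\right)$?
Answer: $-199511$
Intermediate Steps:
$c = 4930$ ($c = \left(-58\right) \left(-85\right) = 4930$)
$\left(13658 - 208239\right) - c = \left(13658 - 208239\right) - 4930 = -194581 - 4930 = -199511$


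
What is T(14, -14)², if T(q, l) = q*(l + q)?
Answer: 0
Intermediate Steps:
T(14, -14)² = (14*(-14 + 14))² = (14*0)² = 0² = 0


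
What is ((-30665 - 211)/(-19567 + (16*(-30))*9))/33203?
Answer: 30876/793120061 ≈ 3.8930e-5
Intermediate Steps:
((-30665 - 211)/(-19567 + (16*(-30))*9))/33203 = -30876/(-19567 - 480*9)*(1/33203) = -30876/(-19567 - 4320)*(1/33203) = -30876/(-23887)*(1/33203) = -30876*(-1/23887)*(1/33203) = (30876/23887)*(1/33203) = 30876/793120061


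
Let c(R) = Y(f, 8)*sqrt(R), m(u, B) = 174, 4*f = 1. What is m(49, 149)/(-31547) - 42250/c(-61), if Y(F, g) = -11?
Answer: -174/31547 - 42250*I*sqrt(61)/671 ≈ -0.0055156 - 491.78*I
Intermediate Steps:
f = 1/4 (f = (1/4)*1 = 1/4 ≈ 0.25000)
c(R) = -11*sqrt(R)
m(49, 149)/(-31547) - 42250/c(-61) = 174/(-31547) - 42250*I*sqrt(61)/671 = 174*(-1/31547) - 42250*I*sqrt(61)/671 = -174/31547 - 42250*I*sqrt(61)/671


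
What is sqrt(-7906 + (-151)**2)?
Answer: 3*sqrt(1655) ≈ 122.05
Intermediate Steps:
sqrt(-7906 + (-151)**2) = sqrt(-7906 + 22801) = sqrt(14895) = 3*sqrt(1655)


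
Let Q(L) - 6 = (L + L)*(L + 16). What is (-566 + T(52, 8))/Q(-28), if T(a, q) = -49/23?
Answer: -13067/15594 ≈ -0.83795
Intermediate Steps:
Q(L) = 6 + 2*L*(16 + L) (Q(L) = 6 + (L + L)*(L + 16) = 6 + (2*L)*(16 + L) = 6 + 2*L*(16 + L))
T(a, q) = -49/23 (T(a, q) = -49*1/23 = -49/23)
(-566 + T(52, 8))/Q(-28) = (-566 - 49/23)/(6 + 2*(-28)² + 32*(-28)) = -13067/(23*(6 + 2*784 - 896)) = -13067/(23*(6 + 1568 - 896)) = -13067/23/678 = -13067/23*1/678 = -13067/15594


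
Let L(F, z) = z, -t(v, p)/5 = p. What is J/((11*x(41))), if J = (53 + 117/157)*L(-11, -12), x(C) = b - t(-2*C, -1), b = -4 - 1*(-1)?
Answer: 12657/1727 ≈ 7.3289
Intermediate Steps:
t(v, p) = -5*p
b = -3 (b = -4 + 1 = -3)
x(C) = -8 (x(C) = -3 - (-5)*(-1) = -3 - 1*5 = -3 - 5 = -8)
J = -101256/157 (J = (53 + 117/157)*(-12) = (8438/157)*(-12) = -101256/157 ≈ -644.94)
J/((11*x(41))) = -101256/(157*(11*(-8))) = -101256/157/(-88) = -101256/157*(-1/88) = 12657/1727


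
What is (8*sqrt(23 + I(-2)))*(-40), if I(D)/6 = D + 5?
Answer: -320*sqrt(41) ≈ -2049.0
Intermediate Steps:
I(D) = 30 + 6*D (I(D) = 6*(D + 5) = 6*(5 + D) = 30 + 6*D)
(8*sqrt(23 + I(-2)))*(-40) = (8*sqrt(23 + (30 + 6*(-2))))*(-40) = (8*sqrt(23 + (30 - 12)))*(-40) = (8*sqrt(23 + 18))*(-40) = (8*sqrt(41))*(-40) = -320*sqrt(41)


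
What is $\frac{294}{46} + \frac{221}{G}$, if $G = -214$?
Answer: $\frac{26375}{4922} \approx 5.3586$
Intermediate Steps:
$\frac{294}{46} + \frac{221}{G} = \frac{294}{46} + \frac{221}{-214} = 294 \cdot \frac{1}{46} + 221 \left(- \frac{1}{214}\right) = \frac{147}{23} - \frac{221}{214} = \frac{26375}{4922}$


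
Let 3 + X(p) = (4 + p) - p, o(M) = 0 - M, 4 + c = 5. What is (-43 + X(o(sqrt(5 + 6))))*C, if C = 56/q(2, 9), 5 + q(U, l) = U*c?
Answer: 784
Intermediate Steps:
c = 1 (c = -4 + 5 = 1)
o(M) = -M
q(U, l) = -5 + U (q(U, l) = -5 + U*1 = -5 + U)
X(p) = 1 (X(p) = -3 + ((4 + p) - p) = -3 + 4 = 1)
C = -56/3 (C = 56/(-5 + 2) = 56/(-3) = 56*(-1/3) = -56/3 ≈ -18.667)
(-43 + X(o(sqrt(5 + 6))))*C = (-43 + 1)*(-56/3) = -42*(-56/3) = 784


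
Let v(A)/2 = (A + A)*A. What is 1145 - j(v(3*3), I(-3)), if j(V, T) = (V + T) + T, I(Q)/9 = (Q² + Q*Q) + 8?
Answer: 353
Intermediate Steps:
I(Q) = 72 + 18*Q² (I(Q) = 9*((Q² + Q*Q) + 8) = 9*((Q² + Q²) + 8) = 9*(2*Q² + 8) = 9*(8 + 2*Q²) = 72 + 18*Q²)
v(A) = 4*A² (v(A) = 2*((A + A)*A) = 2*((2*A)*A) = 2*(2*A²) = 4*A²)
j(V, T) = V + 2*T (j(V, T) = (T + V) + T = V + 2*T)
1145 - j(v(3*3), I(-3)) = 1145 - (4*(3*3)² + 2*(72 + 18*(-3)²)) = 1145 - (4*9² + 2*(72 + 18*9)) = 1145 - (4*81 + 2*(72 + 162)) = 1145 - (324 + 2*234) = 1145 - (324 + 468) = 1145 - 1*792 = 1145 - 792 = 353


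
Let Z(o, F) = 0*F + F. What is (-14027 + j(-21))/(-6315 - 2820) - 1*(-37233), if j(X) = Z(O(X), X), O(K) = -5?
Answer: 340137503/9135 ≈ 37235.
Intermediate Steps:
Z(o, F) = F (Z(o, F) = 0 + F = F)
j(X) = X
(-14027 + j(-21))/(-6315 - 2820) - 1*(-37233) = (-14027 - 21)/(-6315 - 2820) - 1*(-37233) = -14048/(-9135) + 37233 = -14048*(-1/9135) + 37233 = 14048/9135 + 37233 = 340137503/9135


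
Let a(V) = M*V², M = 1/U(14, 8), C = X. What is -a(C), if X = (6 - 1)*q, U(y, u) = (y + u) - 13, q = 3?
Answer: -25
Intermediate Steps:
U(y, u) = -13 + u + y (U(y, u) = (u + y) - 13 = -13 + u + y)
X = 15 (X = (6 - 1)*3 = 5*3 = 15)
C = 15
M = ⅑ (M = 1/(-13 + 8 + 14) = 1/9 = ⅑ ≈ 0.11111)
a(V) = V²/9
-a(C) = -15²/9 = -225/9 = -1*25 = -25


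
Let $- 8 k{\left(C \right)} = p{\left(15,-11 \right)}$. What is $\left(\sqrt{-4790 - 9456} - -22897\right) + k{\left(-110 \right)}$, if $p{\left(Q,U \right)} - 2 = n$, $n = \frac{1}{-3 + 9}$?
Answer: $\frac{1099043}{48} + i \sqrt{14246} \approx 22897.0 + 119.36 i$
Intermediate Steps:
$n = \frac{1}{6} \approx 0.16667$
$p{\left(Q,U \right)} = \frac{13}{6}$ ($p{\left(Q,U \right)} = 2 + \frac{1}{6} = \frac{13}{6}$)
$k{\left(C \right)} = - \frac{13}{48}$ ($k{\left(C \right)} = \left(- \frac{1}{8}\right) \frac{13}{6} = - \frac{13}{48}$)
$\left(\sqrt{-4790 - 9456} - -22897\right) + k{\left(-110 \right)} = \left(\sqrt{-4790 - 9456} - -22897\right) - \frac{13}{48} = \left(\sqrt{-14246} + 22897\right) - \frac{13}{48} = \left(i \sqrt{14246} + 22897\right) - \frac{13}{48} = \left(22897 + i \sqrt{14246}\right) - \frac{13}{48} = \frac{1099043}{48} + i \sqrt{14246}$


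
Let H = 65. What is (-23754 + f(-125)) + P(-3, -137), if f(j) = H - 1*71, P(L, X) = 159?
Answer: -23601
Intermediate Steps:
f(j) = -6 (f(j) = 65 - 1*71 = 65 - 71 = -6)
(-23754 + f(-125)) + P(-3, -137) = (-23754 - 6) + 159 = -23760 + 159 = -23601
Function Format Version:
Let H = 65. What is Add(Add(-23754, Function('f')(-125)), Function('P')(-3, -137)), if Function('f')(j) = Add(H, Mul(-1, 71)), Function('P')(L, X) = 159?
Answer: -23601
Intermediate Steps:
Function('f')(j) = -6 (Function('f')(j) = Add(65, Mul(-1, 71)) = Add(65, -71) = -6)
Add(Add(-23754, Function('f')(-125)), Function('P')(-3, -137)) = Add(Add(-23754, -6), 159) = Add(-23760, 159) = -23601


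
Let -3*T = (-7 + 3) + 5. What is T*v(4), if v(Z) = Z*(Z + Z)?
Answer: -32/3 ≈ -10.667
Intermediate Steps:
v(Z) = 2*Z² (v(Z) = Z*(2*Z) = 2*Z²)
T = -⅓ (T = -((-7 + 3) + 5)/3 = -(-4 + 5)/3 = -⅓*1 = -⅓ ≈ -0.33333)
T*v(4) = -2*4²/3 = -2*16/3 = -⅓*32 = -32/3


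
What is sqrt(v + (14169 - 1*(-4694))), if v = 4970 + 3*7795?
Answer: sqrt(47218) ≈ 217.30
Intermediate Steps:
v = 28355 (v = 4970 + 23385 = 28355)
sqrt(v + (14169 - 1*(-4694))) = sqrt(28355 + (14169 - 1*(-4694))) = sqrt(28355 + (14169 + 4694)) = sqrt(28355 + 18863) = sqrt(47218)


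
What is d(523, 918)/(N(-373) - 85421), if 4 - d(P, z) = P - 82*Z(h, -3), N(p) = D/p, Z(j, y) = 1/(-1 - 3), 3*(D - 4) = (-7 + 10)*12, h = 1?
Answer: 402467/63724098 ≈ 0.0063158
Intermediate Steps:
D = 16 (D = 4 + ((-7 + 10)*12)/3 = 4 + (3*12)/3 = 4 + (⅓)*36 = 4 + 12 = 16)
Z(j, y) = -¼ (Z(j, y) = 1/(-4) = -¼)
N(p) = 16/p
d(P, z) = -33/2 - P (d(P, z) = 4 - (P - 82*(-¼)) = 4 - (P + 41/2) = 4 - (41/2 + P) = 4 + (-41/2 - P) = -33/2 - P)
d(523, 918)/(N(-373) - 85421) = (-33/2 - 1*523)/(16/(-373) - 85421) = (-33/2 - 523)/(16*(-1/373) - 85421) = -1079/(2*(-16/373 - 85421)) = -1079/(2*(-31862049/373)) = -1079/2*(-373/31862049) = 402467/63724098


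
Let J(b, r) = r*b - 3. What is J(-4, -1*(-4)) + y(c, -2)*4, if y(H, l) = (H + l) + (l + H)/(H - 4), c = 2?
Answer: -19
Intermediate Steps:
y(H, l) = H + l + (H + l)/(-4 + H) (y(H, l) = (H + l) + (H + l)/(-4 + H) = H + l + (H + l)/(-4 + H))
J(b, r) = -3 + b*r (J(b, r) = b*r - 3 = -3 + b*r)
J(-4, -1*(-4)) + y(c, -2)*4 = (-3 - (-4)*(-4)) + ((2**2 - 3*2 - 3*(-2) + 2*(-2))/(-4 + 2))*4 = (-3 - 4*4) + ((4 - 6 + 6 - 4)/(-2))*4 = (-3 - 16) - 1/2*0*4 = -19 + 0*4 = -19 + 0 = -19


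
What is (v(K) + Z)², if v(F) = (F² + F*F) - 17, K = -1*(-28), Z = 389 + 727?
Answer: 7112889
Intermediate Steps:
Z = 1116
K = 28
v(F) = -17 + 2*F² (v(F) = (F² + F²) - 17 = 2*F² - 17 = -17 + 2*F²)
(v(K) + Z)² = ((-17 + 2*28²) + 1116)² = ((-17 + 2*784) + 1116)² = ((-17 + 1568) + 1116)² = (1551 + 1116)² = 2667² = 7112889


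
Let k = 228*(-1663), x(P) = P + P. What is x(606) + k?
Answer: -377952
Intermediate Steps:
x(P) = 2*P
k = -379164
x(606) + k = 2*606 - 379164 = 1212 - 379164 = -377952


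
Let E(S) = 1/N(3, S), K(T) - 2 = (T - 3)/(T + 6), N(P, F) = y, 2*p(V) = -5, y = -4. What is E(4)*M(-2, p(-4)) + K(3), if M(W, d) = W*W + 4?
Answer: 0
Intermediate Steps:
p(V) = -5/2 (p(V) = (½)*(-5) = -5/2)
N(P, F) = -4
M(W, d) = 4 + W² (M(W, d) = W² + 4 = 4 + W²)
K(T) = 2 + (-3 + T)/(6 + T) (K(T) = 2 + (T - 3)/(T + 6) = 2 + (-3 + T)/(6 + T))
E(S) = -¼ (E(S) = 1/(-4) = -¼)
E(4)*M(-2, p(-4)) + K(3) = -(4 + (-2)²)/4 + 3*(3 + 3)/(6 + 3) = -(4 + 4)/4 + 3*6/9 = -¼*8 + 3*(⅑)*6 = -2 + 2 = 0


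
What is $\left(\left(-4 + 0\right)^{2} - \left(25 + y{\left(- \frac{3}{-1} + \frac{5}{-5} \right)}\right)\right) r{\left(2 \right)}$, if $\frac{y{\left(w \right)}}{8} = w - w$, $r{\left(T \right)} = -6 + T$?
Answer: $36$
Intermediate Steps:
$y{\left(w \right)} = 0$ ($y{\left(w \right)} = 8 \left(w - w\right) = 8 \cdot 0 = 0$)
$\left(\left(-4 + 0\right)^{2} - \left(25 + y{\left(- \frac{3}{-1} + \frac{5}{-5} \right)}\right)\right) r{\left(2 \right)} = \left(\left(-4 + 0\right)^{2} - 25\right) \left(-6 + 2\right) = \left(\left(-4\right)^{2} + \left(-25 + 0\right)\right) \left(-4\right) = \left(16 - 25\right) \left(-4\right) = \left(-9\right) \left(-4\right) = 36$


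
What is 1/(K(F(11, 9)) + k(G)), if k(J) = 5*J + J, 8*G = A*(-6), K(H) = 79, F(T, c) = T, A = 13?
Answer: 2/41 ≈ 0.048781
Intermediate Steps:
G = -39/4 (G = (13*(-6))/8 = (⅛)*(-78) = -39/4 ≈ -9.7500)
k(J) = 6*J
1/(K(F(11, 9)) + k(G)) = 1/(79 + 6*(-39/4)) = 1/(79 - 117/2) = 1/(41/2) = 2/41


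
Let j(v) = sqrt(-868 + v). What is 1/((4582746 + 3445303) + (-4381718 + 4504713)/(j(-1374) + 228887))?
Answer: 210291791311027052/1688232917945350352512403 + 122995*I*sqrt(2242)/3376465835890700705024806 ≈ 1.2456e-7 + 1.7248e-18*I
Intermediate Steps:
1/((4582746 + 3445303) + (-4381718 + 4504713)/(j(-1374) + 228887)) = 1/((4582746 + 3445303) + (-4381718 + 4504713)/(sqrt(-868 - 1374) + 228887)) = 1/(8028049 + 122995/(sqrt(-2242) + 228887)) = 1/(8028049 + 122995/(I*sqrt(2242) + 228887)) = 1/(8028049 + 122995/(228887 + I*sqrt(2242)))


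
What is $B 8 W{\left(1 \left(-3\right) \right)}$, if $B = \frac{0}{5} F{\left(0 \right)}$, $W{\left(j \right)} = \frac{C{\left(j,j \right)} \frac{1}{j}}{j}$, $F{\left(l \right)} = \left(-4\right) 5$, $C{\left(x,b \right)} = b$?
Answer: $0$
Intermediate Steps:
$F{\left(l \right)} = -20$
$W{\left(j \right)} = \frac{1}{j}$ ($W{\left(j \right)} = \frac{j \frac{1}{j}}{j} = 1 \frac{1}{j} = \frac{1}{j}$)
$B = 0$ ($B = \frac{0}{5} \left(-20\right) = 0 \cdot \frac{1}{5} \left(-20\right) = 0 \left(-20\right) = 0$)
$B 8 W{\left(1 \left(-3\right) \right)} = \frac{0 \cdot 8}{1 \left(-3\right)} = \frac{0}{-3} = 0 \left(- \frac{1}{3}\right) = 0$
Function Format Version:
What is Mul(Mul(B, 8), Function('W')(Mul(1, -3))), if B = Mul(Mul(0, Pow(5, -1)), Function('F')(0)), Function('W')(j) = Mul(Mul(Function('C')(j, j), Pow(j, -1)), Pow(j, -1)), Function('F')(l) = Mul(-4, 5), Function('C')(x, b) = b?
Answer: 0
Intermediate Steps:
Function('F')(l) = -20
Function('W')(j) = Pow(j, -1) (Function('W')(j) = Mul(Mul(j, Pow(j, -1)), Pow(j, -1)) = Mul(1, Pow(j, -1)) = Pow(j, -1))
B = 0 (B = Mul(Mul(0, Pow(5, -1)), -20) = Mul(Mul(0, Rational(1, 5)), -20) = Mul(0, -20) = 0)
Mul(Mul(B, 8), Function('W')(Mul(1, -3))) = Mul(Mul(0, 8), Pow(Mul(1, -3), -1)) = Mul(0, Pow(-3, -1)) = Mul(0, Rational(-1, 3)) = 0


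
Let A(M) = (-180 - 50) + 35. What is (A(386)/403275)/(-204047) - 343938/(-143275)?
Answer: 377355263743937/157195702014725 ≈ 2.4005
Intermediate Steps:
A(M) = -195 (A(M) = -230 + 35 = -195)
(A(386)/403275)/(-204047) - 343938/(-143275) = -195/403275/(-204047) - 343938/(-143275) = -195*1/403275*(-1/204047) - 343938*(-1/143275) = -13/26885*(-1/204047) + 343938/143275 = 13/5485803595 + 343938/143275 = 377355263743937/157195702014725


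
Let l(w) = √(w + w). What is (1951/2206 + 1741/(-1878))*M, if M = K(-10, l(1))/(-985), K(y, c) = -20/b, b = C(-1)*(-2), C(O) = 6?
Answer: 44167/612108747 ≈ 7.2155e-5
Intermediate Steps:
l(w) = √2*√w (l(w) = √(2*w) = √2*√w)
b = -12 (b = 6*(-2) = -12)
K(y, c) = 5/3 (K(y, c) = -20/(-12) = -20*(-1/12) = 5/3)
M = -1/591 (M = (5/3)/(-985) = (5/3)*(-1/985) = -1/591 ≈ -0.0016920)
(1951/2206 + 1741/(-1878))*M = (1951/2206 + 1741/(-1878))*(-1/591) = (1951*(1/2206) + 1741*(-1/1878))*(-1/591) = (1951/2206 - 1741/1878)*(-1/591) = -44167/1035717*(-1/591) = 44167/612108747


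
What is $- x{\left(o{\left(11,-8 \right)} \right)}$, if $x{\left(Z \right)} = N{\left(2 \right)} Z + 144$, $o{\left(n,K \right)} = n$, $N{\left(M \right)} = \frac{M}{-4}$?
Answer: $- \frac{277}{2} \approx -138.5$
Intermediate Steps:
$N{\left(M \right)} = - \frac{M}{4}$ ($N{\left(M \right)} = M \left(- \frac{1}{4}\right) = - \frac{M}{4}$)
$x{\left(Z \right)} = 144 - \frac{Z}{2}$ ($x{\left(Z \right)} = \left(- \frac{1}{4}\right) 2 Z + 144 = - \frac{Z}{2} + 144 = 144 - \frac{Z}{2}$)
$- x{\left(o{\left(11,-8 \right)} \right)} = - (144 - \frac{11}{2}) = \left(-1\right) \frac{277}{2} = - \frac{277}{2}$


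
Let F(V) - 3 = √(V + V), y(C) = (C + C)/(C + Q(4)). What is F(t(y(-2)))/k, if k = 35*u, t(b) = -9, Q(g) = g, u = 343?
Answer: 3/12005 + 3*I*√2/12005 ≈ 0.0002499 + 0.00035341*I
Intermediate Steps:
y(C) = 2*C/(4 + C) (y(C) = (C + C)/(C + 4) = (2*C)/(4 + C) = 2*C/(4 + C))
k = 12005 (k = 35*343 = 12005)
F(V) = 3 + √2*√V (F(V) = 3 + √(V + V) = 3 + √(2*V) = 3 + √2*√V)
F(t(y(-2)))/k = (3 + √2*√(-9))/12005 = (3 + √2*(3*I))*(1/12005) = (3 + 3*I*√2)*(1/12005) = 3/12005 + 3*I*√2/12005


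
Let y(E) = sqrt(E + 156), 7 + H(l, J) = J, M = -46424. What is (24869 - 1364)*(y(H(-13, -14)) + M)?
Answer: -1091196120 + 70515*sqrt(15) ≈ -1.0909e+9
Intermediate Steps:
H(l, J) = -7 + J
y(E) = sqrt(156 + E)
(24869 - 1364)*(y(H(-13, -14)) + M) = (24869 - 1364)*(sqrt(156 + (-7 - 14)) - 46424) = 23505*(sqrt(156 - 21) - 46424) = 23505*(sqrt(135) - 46424) = 23505*(3*sqrt(15) - 46424) = 23505*(-46424 + 3*sqrt(15)) = -1091196120 + 70515*sqrt(15)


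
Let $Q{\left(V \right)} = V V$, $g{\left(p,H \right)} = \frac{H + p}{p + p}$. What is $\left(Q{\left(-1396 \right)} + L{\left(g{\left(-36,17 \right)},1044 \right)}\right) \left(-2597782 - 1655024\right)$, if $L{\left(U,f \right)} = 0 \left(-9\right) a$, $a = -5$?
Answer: $-8287936377696$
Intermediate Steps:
$g{\left(p,H \right)} = \frac{H + p}{2 p}$
$Q{\left(V \right)} = V^{2}$
$L{\left(U,f \right)} = 0$ ($L{\left(U,f \right)} = 0 \left(-9\right) \left(-5\right) = 0 \left(-5\right) = 0$)
$\left(Q{\left(-1396 \right)} + L{\left(g{\left(-36,17 \right)},1044 \right)}\right) \left(-2597782 - 1655024\right) = \left(\left(-1396\right)^{2} + 0\right) \left(-2597782 - 1655024\right) = \left(1948816 + 0\right) \left(-4252806\right) = 1948816 \left(-4252806\right) = -8287936377696$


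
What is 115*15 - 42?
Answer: 1683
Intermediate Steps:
115*15 - 42 = 1725 - 42 = 1683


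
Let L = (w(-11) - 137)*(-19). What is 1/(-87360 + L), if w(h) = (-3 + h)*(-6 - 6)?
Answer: -1/87949 ≈ -1.1370e-5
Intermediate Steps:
w(h) = 36 - 12*h (w(h) = (-3 + h)*(-12) = 36 - 12*h)
L = -589 (L = ((36 - 12*(-11)) - 137)*(-19) = ((36 + 132) - 137)*(-19) = (168 - 137)*(-19) = 31*(-19) = -589)
1/(-87360 + L) = 1/(-87360 - 589) = 1/(-87949) = -1/87949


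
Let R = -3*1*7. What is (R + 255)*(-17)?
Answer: -3978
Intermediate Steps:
R = -21 (R = -3*7 = -21)
(R + 255)*(-17) = (-21 + 255)*(-17) = 234*(-17) = -3978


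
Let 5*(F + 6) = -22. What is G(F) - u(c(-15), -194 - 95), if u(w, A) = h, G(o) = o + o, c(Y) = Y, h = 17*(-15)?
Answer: 1171/5 ≈ 234.20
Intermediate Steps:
F = -52/5 (F = -6 + (⅕)*(-22) = -6 - 22/5 = -52/5 ≈ -10.400)
h = -255
G(o) = 2*o
u(w, A) = -255
G(F) - u(c(-15), -194 - 95) = 2*(-52/5) - 1*(-255) = -104/5 + 255 = 1171/5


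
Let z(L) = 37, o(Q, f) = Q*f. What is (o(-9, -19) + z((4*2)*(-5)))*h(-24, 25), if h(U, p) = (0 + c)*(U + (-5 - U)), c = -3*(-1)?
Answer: -3120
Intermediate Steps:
c = 3
h(U, p) = -15 (h(U, p) = (0 + 3)*(U + (-5 - U)) = 3*(-5) = -15)
(o(-9, -19) + z((4*2)*(-5)))*h(-24, 25) = (-9*(-19) + 37)*(-15) = (171 + 37)*(-15) = 208*(-15) = -3120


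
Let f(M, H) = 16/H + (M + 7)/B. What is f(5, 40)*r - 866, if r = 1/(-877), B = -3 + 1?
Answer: -3797382/4385 ≈ -865.99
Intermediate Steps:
B = -2
f(M, H) = -7/2 + 16/H - M/2 (f(M, H) = 16/H + (M + 7)/(-2) = 16/H + (7 + M)*(-½) = 16/H + (-7/2 - M/2) = -7/2 + 16/H - M/2)
r = -1/877 ≈ -0.0011403
f(5, 40)*r - 866 = ((½)*(32 - 1*40*(7 + 5))/40)*(-1/877) - 866 = ((½)*(1/40)*(32 - 1*40*12))*(-1/877) - 866 = ((½)*(1/40)*(32 - 480))*(-1/877) - 866 = ((½)*(1/40)*(-448))*(-1/877) - 866 = -28/5*(-1/877) - 866 = 28/4385 - 866 = -3797382/4385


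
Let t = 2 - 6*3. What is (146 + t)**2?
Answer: 16900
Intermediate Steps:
t = -16 (t = 2 - 18 = -16)
(146 + t)**2 = (146 - 16)**2 = 130**2 = 16900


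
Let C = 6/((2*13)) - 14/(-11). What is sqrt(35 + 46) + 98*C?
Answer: 22357/143 ≈ 156.34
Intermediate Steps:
C = 215/143 (C = 6/26 - 14*(-1/11) = 6*(1/26) + 14/11 = 3/13 + 14/11 = 215/143 ≈ 1.5035)
sqrt(35 + 46) + 98*C = sqrt(35 + 46) + 98*(215/143) = sqrt(81) + 21070/143 = 9 + 21070/143 = 22357/143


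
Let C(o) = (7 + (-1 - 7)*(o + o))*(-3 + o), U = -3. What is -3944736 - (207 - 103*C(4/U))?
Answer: -35618302/9 ≈ -3.9576e+6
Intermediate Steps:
C(o) = (-3 + o)*(7 - 16*o) (C(o) = (7 - 16*o)*(-3 + o) = (-3 + o)*(7 - 16*o))
-3944736 - (207 - 103*C(4/U)) = -3944736 - (207 - 103*(-21 - 16*(4/(-3))**2 + 55*(4/(-3)))) = -3944736 - (207 - 103*(-21 - 16*(4*(-1/3))**2 + 55*(4*(-1/3)))) = -3944736 - (207 - 103*(-21 - 16*(-4/3)**2 + 55*(-4/3))) = -3944736 - (207 - 103*(-21 - 16*16/9 - 220/3)) = -3944736 - (207 - 103*(-21 - 256/9 - 220/3)) = -3944736 - (207 - 103*(-1105/9)) = -3944736 - (207 + 113815/9) = -3944736 - 1*115678/9 = -3944736 - 115678/9 = -35618302/9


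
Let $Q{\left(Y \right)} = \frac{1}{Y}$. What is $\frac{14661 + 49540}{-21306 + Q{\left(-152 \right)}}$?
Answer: $- \frac{9758552}{3238513} \approx -3.0133$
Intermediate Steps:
$\frac{14661 + 49540}{-21306 + Q{\left(-152 \right)}} = \frac{14661 + 49540}{-21306 + \frac{1}{-152}} = \frac{64201}{-21306 - \frac{1}{152}} = \frac{64201}{- \frac{3238513}{152}} = 64201 \left(- \frac{152}{3238513}\right) = - \frac{9758552}{3238513}$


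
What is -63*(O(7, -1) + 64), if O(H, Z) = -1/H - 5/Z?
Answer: -4338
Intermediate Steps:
-63*(O(7, -1) + 64) = -63*((-1/7 - 5/(-1)) + 64) = -63*((-1*⅐ - 5*(-1)) + 64) = -63*((-⅐ + 5) + 64) = -63*(34/7 + 64) = -63*482/7 = -4338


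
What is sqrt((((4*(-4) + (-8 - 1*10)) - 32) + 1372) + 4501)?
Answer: sqrt(5807) ≈ 76.204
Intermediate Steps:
sqrt((((4*(-4) + (-8 - 1*10)) - 32) + 1372) + 4501) = sqrt((((-16 + (-8 - 10)) - 32) + 1372) + 4501) = sqrt((((-16 - 18) - 32) + 1372) + 4501) = sqrt(((-34 - 32) + 1372) + 4501) = sqrt((-66 + 1372) + 4501) = sqrt(1306 + 4501) = sqrt(5807)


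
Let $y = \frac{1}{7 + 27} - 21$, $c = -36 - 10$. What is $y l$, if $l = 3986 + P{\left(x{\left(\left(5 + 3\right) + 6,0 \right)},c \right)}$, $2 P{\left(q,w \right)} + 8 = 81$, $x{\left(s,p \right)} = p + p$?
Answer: $- \frac{5736085}{68} \approx -84354.0$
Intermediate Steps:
$x{\left(s,p \right)} = 2 p$
$c = -46$
$P{\left(q,w \right)} = \frac{73}{2}$ ($P{\left(q,w \right)} = -4 + \frac{1}{2} \cdot 81 = -4 + \frac{81}{2} = \frac{73}{2}$)
$l = \frac{8045}{2}$ ($l = 3986 + \frac{73}{2} = \frac{8045}{2} \approx 4022.5$)
$y = - \frac{713}{34}$ ($y = \frac{1}{34} - 21 = - \frac{713}{34} \approx -20.971$)
$y l = \left(- \frac{713}{34}\right) \frac{8045}{2} = - \frac{5736085}{68}$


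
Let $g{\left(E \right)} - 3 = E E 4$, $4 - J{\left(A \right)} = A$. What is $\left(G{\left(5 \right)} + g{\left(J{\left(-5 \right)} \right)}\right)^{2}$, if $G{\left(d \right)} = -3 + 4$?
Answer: $107584$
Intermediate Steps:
$G{\left(d \right)} = 1$
$J{\left(A \right)} = 4 - A$
$g{\left(E \right)} = 3 + 4 E^{2}$ ($g{\left(E \right)} = 3 + E E 4 = 3 + E^{2} \cdot 4 = 3 + 4 E^{2}$)
$\left(G{\left(5 \right)} + g{\left(J{\left(-5 \right)} \right)}\right)^{2} = \left(1 + \left(3 + 4 \left(4 - -5\right)^{2}\right)\right)^{2} = \left(1 + \left(3 + 4 \left(4 + 5\right)^{2}\right)\right)^{2} = \left(1 + \left(3 + 4 \cdot 9^{2}\right)\right)^{2} = \left(1 + \left(3 + 4 \cdot 81\right)\right)^{2} = \left(1 + \left(3 + 324\right)\right)^{2} = \left(1 + 327\right)^{2} = 328^{2} = 107584$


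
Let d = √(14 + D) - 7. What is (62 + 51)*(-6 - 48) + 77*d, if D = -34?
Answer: -6641 + 154*I*√5 ≈ -6641.0 + 344.35*I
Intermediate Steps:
d = -7 + 2*I*√5 (d = √(14 - 34) - 7 = √(-20) - 7 = 2*I*√5 - 7 = -7 + 2*I*√5 ≈ -7.0 + 4.4721*I)
(62 + 51)*(-6 - 48) + 77*d = (62 + 51)*(-6 - 48) + 77*(-7 + 2*I*√5) = 113*(-54) + (-539 + 154*I*√5) = -6102 + (-539 + 154*I*√5) = -6641 + 154*I*√5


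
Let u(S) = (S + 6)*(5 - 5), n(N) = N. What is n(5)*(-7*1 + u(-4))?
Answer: -35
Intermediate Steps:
u(S) = 0 (u(S) = (6 + S)*0 = 0)
n(5)*(-7*1 + u(-4)) = 5*(-7*1 + 0) = 5*(-7 + 0) = 5*(-7) = -35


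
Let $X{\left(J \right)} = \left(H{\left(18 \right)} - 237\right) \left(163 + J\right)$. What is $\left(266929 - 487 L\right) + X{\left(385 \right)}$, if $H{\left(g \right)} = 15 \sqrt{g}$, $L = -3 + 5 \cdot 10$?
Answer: $114164 + 24660 \sqrt{2} \approx 1.4904 \cdot 10^{5}$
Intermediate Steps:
$L = 47$ ($L = -3 + 50 = 47$)
$X{\left(J \right)} = \left(-237 + 45 \sqrt{2}\right) \left(163 + J\right)$ ($X{\left(J \right)} = \left(15 \sqrt{18} - 237\right) \left(163 + J\right) = \left(15 \cdot 3 \sqrt{2} - 237\right) \left(163 + J\right) = \left(45 \sqrt{2} - 237\right) \left(163 + J\right) = \left(-237 + 45 \sqrt{2}\right) \left(163 + J\right)$)
$\left(266929 - 487 L\right) + X{\left(385 \right)} = \left(266929 - 22889\right) + \left(-38631 - 91245 + 7335 \sqrt{2} + 45 \cdot 385 \sqrt{2}\right) = \left(266929 - 22889\right) + \left(-38631 - 91245 + 7335 \sqrt{2} + 17325 \sqrt{2}\right) = 244040 - \left(129876 - 24660 \sqrt{2}\right) = 114164 + 24660 \sqrt{2}$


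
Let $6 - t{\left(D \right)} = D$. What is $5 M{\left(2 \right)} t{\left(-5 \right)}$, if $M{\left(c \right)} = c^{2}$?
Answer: $220$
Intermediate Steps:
$t{\left(D \right)} = 6 - D$
$5 M{\left(2 \right)} t{\left(-5 \right)} = 5 \cdot 2^{2} \left(6 - -5\right) = 5 \cdot 4 \left(6 + 5\right) = 20 \cdot 11 = 220$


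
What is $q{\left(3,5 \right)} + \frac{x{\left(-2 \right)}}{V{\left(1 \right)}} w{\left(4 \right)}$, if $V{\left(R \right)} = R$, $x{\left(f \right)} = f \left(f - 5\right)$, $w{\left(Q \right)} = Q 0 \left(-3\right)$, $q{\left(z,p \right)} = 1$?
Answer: $1$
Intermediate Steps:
$w{\left(Q \right)} = 0$ ($w{\left(Q \right)} = 0 \left(-3\right) = 0$)
$x{\left(f \right)} = f \left(-5 + f\right)$
$q{\left(3,5 \right)} + \frac{x{\left(-2 \right)}}{V{\left(1 \right)}} w{\left(4 \right)} = 1 + \frac{\left(-2\right) \left(-5 - 2\right)}{1} \cdot 0 = 1 + \left(-2\right) \left(-7\right) 1 \cdot 0 = 1 + 14 \cdot 1 \cdot 0 = 1 + 14 \cdot 0 = 1 + 0 = 1$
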